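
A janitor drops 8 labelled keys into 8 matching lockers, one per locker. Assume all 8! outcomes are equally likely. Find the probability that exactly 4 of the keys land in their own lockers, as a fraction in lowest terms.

1/64

Favorable outcomes: C(8,4)·!4 = 70·9 = 630.
Total outcomes: 8! = 40320.
Probability = 630/40320 = 1/64.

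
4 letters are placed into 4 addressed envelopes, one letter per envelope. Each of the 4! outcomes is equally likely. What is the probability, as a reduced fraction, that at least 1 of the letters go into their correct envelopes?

5/8

Favorable outcomes: Σ_{i≥1} C(4,i)·!(4-i) = 4·2 + 6·1 + 4·0 + 1·1 = 15.
Total outcomes: 4! = 24.
Probability = 15/24 = 5/8.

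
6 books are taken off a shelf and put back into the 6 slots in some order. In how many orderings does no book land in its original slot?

265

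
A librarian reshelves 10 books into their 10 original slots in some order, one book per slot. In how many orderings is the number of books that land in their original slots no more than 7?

3628754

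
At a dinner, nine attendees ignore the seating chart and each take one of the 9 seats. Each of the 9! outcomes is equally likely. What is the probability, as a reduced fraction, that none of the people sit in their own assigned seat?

Favorable outcomes: !9 = 133496.
Total outcomes: 9! = 362880.
Probability = 133496/362880 = 16687/45360.

16687/45360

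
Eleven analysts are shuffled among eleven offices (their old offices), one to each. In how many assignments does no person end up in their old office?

14684570

The subfactorial !11 = [11!/e] (nearest integer).
11! = 39916800, and 39916800/e ≈ 14684570.08, so !11 = 14684570.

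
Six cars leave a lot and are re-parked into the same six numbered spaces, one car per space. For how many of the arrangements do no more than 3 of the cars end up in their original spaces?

704

# with exactly i fixed is C(6,i)·!(6-i); sum over i=0..3:
  i=0: C(6,0)·!6 = 1·265 = 265
  i=1: C(6,1)·!5 = 6·44 = 264
  i=2: C(6,2)·!4 = 15·9 = 135
  i=3: C(6,3)·!3 = 20·2 = 40
Total = 704.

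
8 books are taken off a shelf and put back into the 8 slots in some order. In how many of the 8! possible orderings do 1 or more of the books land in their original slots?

# with exactly i fixed is C(8,i)·!(8-i); sum over i=1..8:
  i=1: C(8,1)·!7 = 8·1854 = 14832
  i=2: C(8,2)·!6 = 28·265 = 7420
  i=3: C(8,3)·!5 = 56·44 = 2464
  i=4: C(8,4)·!4 = 70·9 = 630
  i=5: C(8,5)·!3 = 56·2 = 112
  i=6: C(8,6)·!2 = 28·1 = 28
  i=7: C(8,7)·!1 = 8·0 = 0
  i=8: C(8,8)·!0 = 1·1 = 1
Total = 25487.

25487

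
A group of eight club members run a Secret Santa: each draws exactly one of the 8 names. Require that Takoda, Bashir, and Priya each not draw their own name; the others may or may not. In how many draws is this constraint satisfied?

27240

Inclusion-exclusion on the 3 forbidden self-matches:
Σ_{j=0}^{3} (-1)^j C(3,j)(8-j)!
= C(3,0)·8! - C(3,1)·7! + C(3,2)·6! - C(3,3)·5!
= 40320 - 15120 + 2160 - 120
= 27240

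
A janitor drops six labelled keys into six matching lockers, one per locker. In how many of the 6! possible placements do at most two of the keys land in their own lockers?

# with exactly i fixed is C(6,i)·!(6-i); sum over i=0..2:
  i=0: C(6,0)·!6 = 1·265 = 265
  i=1: C(6,1)·!5 = 6·44 = 264
  i=2: C(6,2)·!4 = 15·9 = 135
Total = 664.

664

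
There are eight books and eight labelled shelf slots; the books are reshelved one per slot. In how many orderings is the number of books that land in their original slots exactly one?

14832

Pick the single fixed position: C(8,1) = 8 ways.
The remaining 7 must be deranged: !7 = 1854.
Total: 8 × 1854 = 14832.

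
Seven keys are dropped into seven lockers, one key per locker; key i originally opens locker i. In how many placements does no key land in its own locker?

1854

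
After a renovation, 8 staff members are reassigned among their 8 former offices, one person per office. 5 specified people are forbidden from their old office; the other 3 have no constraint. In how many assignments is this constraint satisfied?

21234

Let A_j be the event that the j-th constrained one is fixed. By inclusion-exclusion over the 5 events:
Σ_{j=0}^{5} (-1)^j C(5,j)(8-j)!
= C(5,0)·8! - C(5,1)·7! + C(5,2)·6! - C(5,3)·5! + C(5,4)·4! - C(5,5)·3!
= 40320 - 25200 + 7200 - 1200 + 120 - 6
= 21234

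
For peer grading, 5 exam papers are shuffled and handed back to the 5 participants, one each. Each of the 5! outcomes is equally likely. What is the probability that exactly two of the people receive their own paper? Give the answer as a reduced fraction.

Favorable outcomes: C(5,2)·!3 = 10·2 = 20.
Total outcomes: 5! = 120.
Probability = 20/120 = 1/6.

1/6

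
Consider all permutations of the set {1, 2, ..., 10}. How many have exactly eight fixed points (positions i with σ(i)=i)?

45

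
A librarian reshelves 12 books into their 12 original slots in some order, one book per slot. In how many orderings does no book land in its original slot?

176214841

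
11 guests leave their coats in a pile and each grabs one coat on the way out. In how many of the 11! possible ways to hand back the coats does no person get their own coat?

14684570

The subfactorial !11 = [11!/e] (nearest integer).
11! = 39916800, and 39916800/e ≈ 14684570.08, so !11 = 14684570.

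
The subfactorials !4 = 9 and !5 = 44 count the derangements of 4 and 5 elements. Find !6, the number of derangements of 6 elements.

265

!6 = (6-1)·(!5 + !4) = 5·(44 + 9) = 5·53 = 265.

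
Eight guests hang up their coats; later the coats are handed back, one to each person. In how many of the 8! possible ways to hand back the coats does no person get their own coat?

14833

By inclusion-exclusion, !8 = Σ (-1)^k · 8!/k! for k=0..8
= 8! - 8!/1! + 8!/2! - 8!/3! + 8!/4! - 8!/5! + 8!/6! - 8!/7! + 8!/8!
= 40320 - 40320 + 20160 - 6720 + 1680 - 336 + 56 - 8 + 1
= 14833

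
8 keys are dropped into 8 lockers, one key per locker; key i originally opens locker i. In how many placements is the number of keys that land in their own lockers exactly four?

630

Choose which 4 of the 8 are fixed: C(8,4) = 70.
The other 4 form a derangement: !4 = 9.
Total: 70 × 9 = 630.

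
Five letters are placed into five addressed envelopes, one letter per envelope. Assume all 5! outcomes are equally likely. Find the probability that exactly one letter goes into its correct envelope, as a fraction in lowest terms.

Favorable outcomes: C(5,1)·!4 = 5·9 = 45.
Total outcomes: 5! = 120.
Probability = 45/120 = 3/8.

3/8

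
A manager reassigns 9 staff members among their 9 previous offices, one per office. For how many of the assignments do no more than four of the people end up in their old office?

361541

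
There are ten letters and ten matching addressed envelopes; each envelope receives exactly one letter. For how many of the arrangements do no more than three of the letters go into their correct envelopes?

3559886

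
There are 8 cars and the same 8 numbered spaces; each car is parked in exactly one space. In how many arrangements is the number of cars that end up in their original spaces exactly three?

Pick the 3 fixed positions: C(8,3) = 56 ways.
The other 5 form a derangement: !5 = 44.
Total: 56 × 44 = 2464.

2464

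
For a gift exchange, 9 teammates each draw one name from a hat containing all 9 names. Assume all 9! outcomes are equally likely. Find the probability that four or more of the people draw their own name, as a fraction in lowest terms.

Favorable outcomes: Σ_{i≥4} C(9,i)·!(9-i) = 126·44 + 126·9 + 84·2 + 36·1 + 9·0 + 1·1 = 6883.
Total outcomes: 9! = 362880.
Probability = 6883/362880 = 6883/362880.

6883/362880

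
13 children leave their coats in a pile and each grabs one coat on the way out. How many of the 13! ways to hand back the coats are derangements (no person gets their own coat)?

By inclusion-exclusion, !13 = Σ (-1)^k · 13!/k! for k=0..13
= 13! - 13!/1! + 13!/2! - 13!/3! + 13!/4! - 13!/5! + 13!/6! - 13!/7! + 13!/8! - 13!/9! + 13!/10! - 13!/11! + 13!/12! - 13!/13!
= 6227020800 - 6227020800 + 3113510400 - 1037836800 + 259459200 - 51891840 + 8648640 - 1235520 + 154440 - 17160 + 1716 - 156 + 13 - 1
= 2290792932

2290792932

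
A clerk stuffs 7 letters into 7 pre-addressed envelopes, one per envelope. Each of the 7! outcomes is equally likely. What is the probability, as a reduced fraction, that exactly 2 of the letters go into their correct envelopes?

Favorable outcomes: C(7,2)·!5 = 21·44 = 924.
Total outcomes: 7! = 5040.
Probability = 924/5040 = 11/60.

11/60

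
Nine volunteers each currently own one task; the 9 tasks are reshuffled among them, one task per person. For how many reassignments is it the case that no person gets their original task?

The number of derangements of 9 is !9 = Σ_{k=0}^{9} (-1)^k·9!/k!
= 9! - 9!/1! + 9!/2! - 9!/3! + 9!/4! - 9!/5! + 9!/6! - 9!/7! + 9!/8! - 9!/9!
= 362880 - 362880 + 181440 - 60480 + 15120 - 3024 + 504 - 72 + 9 - 1
= 133496

133496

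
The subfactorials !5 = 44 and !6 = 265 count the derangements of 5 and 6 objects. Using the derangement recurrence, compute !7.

1854

!7 = (7-1)·(!6 + !5) = 6·(265 + 44) = 6·309 = 1854.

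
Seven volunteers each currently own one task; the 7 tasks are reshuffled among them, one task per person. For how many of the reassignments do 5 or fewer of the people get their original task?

Sum C(7,i)·!(7-i) for i = 0..5:
  i=0: C(7,0)·!7 = 1·1854 = 1854
  i=1: C(7,1)·!6 = 7·265 = 1855
  i=2: C(7,2)·!5 = 21·44 = 924
  i=3: C(7,3)·!4 = 35·9 = 315
  i=4: C(7,4)·!3 = 35·2 = 70
  i=5: C(7,5)·!2 = 21·1 = 21
Total = 5039.

5039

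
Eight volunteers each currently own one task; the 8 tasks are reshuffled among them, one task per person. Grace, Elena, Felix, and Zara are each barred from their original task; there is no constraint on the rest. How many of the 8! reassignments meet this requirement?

24024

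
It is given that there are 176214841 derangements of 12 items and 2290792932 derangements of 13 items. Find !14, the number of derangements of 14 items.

32071101049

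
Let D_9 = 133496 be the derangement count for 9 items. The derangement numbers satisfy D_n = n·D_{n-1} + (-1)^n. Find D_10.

D_10 = 10·133496 + 1 = 1334961.

1334961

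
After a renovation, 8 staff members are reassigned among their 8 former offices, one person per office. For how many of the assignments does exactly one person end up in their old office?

14832

Choose which one of the 8 is fixed: C(8,1) = 8.
The other 7 form a derangement: !7 = 1854.
Total: 8 × 1854 = 14832.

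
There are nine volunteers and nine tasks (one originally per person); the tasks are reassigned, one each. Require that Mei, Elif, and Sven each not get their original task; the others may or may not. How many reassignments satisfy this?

256320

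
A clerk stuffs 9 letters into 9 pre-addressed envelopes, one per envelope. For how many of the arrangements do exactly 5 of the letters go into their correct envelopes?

1134

Choose which 5 of the 9 are fixed: C(9,5) = 126.
The remaining 4 must be deranged: !4 = 9.
Total: 126 × 9 = 1134.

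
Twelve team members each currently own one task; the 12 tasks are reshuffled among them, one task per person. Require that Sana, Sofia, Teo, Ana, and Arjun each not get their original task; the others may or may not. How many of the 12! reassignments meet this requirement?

312273360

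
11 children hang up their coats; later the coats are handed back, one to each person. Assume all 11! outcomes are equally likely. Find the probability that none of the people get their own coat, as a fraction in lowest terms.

1468457/3991680

Favorable outcomes: !11 = 14684570.
Total outcomes: 11! = 39916800.
Probability = 14684570/39916800 = 1468457/3991680.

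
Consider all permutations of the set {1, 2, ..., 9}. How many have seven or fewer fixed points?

362879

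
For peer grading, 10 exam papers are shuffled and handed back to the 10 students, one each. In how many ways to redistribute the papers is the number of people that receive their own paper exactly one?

1334960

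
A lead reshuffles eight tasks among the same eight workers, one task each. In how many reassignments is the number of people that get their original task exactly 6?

Choose which 6 of the 8 are fixed: C(8,6) = 28.
The other 2 form a derangement: !2 = 1.
Total: 28 × 1 = 28.

28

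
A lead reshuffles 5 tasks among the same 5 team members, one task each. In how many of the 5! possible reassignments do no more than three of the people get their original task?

Sum C(5,i)·!(5-i) for i = 0..3:
  i=0: C(5,0)·!5 = 1·44 = 44
  i=1: C(5,1)·!4 = 5·9 = 45
  i=2: C(5,2)·!3 = 10·2 = 20
  i=3: C(5,3)·!2 = 10·1 = 10
Total = 119.

119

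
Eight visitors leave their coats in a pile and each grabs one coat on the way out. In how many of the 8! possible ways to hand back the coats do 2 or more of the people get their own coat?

10655

Sum C(8,i)·!(8-i) for i = 2..8:
  i=2: C(8,2)·!6 = 28·265 = 7420
  i=3: C(8,3)·!5 = 56·44 = 2464
  i=4: C(8,4)·!4 = 70·9 = 630
  i=5: C(8,5)·!3 = 56·2 = 112
  i=6: C(8,6)·!2 = 28·1 = 28
  i=7: C(8,7)·!1 = 8·0 = 0
  i=8: C(8,8)·!0 = 1·1 = 1
Total = 10655.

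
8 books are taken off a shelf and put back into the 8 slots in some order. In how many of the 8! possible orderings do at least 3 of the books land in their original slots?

# with exactly i fixed is C(8,i)·!(8-i); sum over i=3..8:
  i=3: C(8,3)·!5 = 56·44 = 2464
  i=4: C(8,4)·!4 = 70·9 = 630
  i=5: C(8,5)·!3 = 56·2 = 112
  i=6: C(8,6)·!2 = 28·1 = 28
  i=7: C(8,7)·!1 = 8·0 = 0
  i=8: C(8,8)·!0 = 1·1 = 1
Total = 3235.

3235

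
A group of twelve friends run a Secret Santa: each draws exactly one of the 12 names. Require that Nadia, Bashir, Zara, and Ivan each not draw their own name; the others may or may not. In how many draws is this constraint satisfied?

339696000

Inclusion-exclusion on the 4 forbidden self-matches:
Σ_{j=0}^{4} (-1)^j C(4,j)(12-j)!
= C(4,0)·12! - C(4,1)·11! + C(4,2)·10! - C(4,3)·9! + C(4,4)·8!
= 479001600 - 159667200 + 21772800 - 1451520 + 40320
= 339696000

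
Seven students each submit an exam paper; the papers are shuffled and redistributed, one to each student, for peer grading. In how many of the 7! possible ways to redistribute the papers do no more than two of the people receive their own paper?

4633

Sum C(7,i)·!(7-i) for i = 0..2:
  i=0: C(7,0)·!7 = 1·1854 = 1854
  i=1: C(7,1)·!6 = 7·265 = 1855
  i=2: C(7,2)·!5 = 21·44 = 924
Total = 4633.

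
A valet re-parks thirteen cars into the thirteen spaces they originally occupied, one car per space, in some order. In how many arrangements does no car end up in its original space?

!13 = 13! · Σ_{k=0}^{13} (-1)^k/k!
= 13! - 13!/1! + 13!/2! - 13!/3! + 13!/4! - 13!/5! + 13!/6! - 13!/7! + 13!/8! - 13!/9! + 13!/10! - 13!/11! + 13!/12! - 13!/13!
= 6227020800 - 6227020800 + 3113510400 - 1037836800 + 259459200 - 51891840 + 8648640 - 1235520 + 154440 - 17160 + 1716 - 156 + 13 - 1
= 2290792932

2290792932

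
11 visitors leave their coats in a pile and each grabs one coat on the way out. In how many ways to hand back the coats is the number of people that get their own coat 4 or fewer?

# with exactly i fixed is C(11,i)·!(11-i); sum over i=0..4:
  i=0: C(11,0)·!11 = 1·14684570 = 14684570
  i=1: C(11,1)·!10 = 11·1334961 = 14684571
  i=2: C(11,2)·!9 = 55·133496 = 7342280
  i=3: C(11,3)·!8 = 165·14833 = 2447445
  i=4: C(11,4)·!7 = 330·1854 = 611820
Total = 39770686.

39770686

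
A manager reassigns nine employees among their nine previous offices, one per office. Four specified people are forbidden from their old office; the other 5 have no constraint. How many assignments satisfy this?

229080

Let A_j be the event that the j-th constrained one is fixed. By inclusion-exclusion over the 4 events:
Σ_{j=0}^{4} (-1)^j C(4,j)(9-j)!
= C(4,0)·9! - C(4,1)·8! + C(4,2)·7! - C(4,3)·6! + C(4,4)·5!
= 362880 - 161280 + 30240 - 2880 + 120
= 229080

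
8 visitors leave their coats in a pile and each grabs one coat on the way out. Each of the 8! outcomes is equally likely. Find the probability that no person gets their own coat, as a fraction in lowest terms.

Favorable outcomes: !8 = 14833.
Total outcomes: 8! = 40320.
Probability = 14833/40320 = 2119/5760.

2119/5760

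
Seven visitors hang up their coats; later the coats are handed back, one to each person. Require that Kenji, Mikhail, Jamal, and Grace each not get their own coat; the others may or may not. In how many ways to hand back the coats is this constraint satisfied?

2790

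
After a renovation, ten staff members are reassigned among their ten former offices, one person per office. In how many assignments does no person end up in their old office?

1334961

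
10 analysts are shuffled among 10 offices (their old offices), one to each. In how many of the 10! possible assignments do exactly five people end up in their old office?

Choose which 5 of the 10 are fixed: C(10,5) = 252.
The remaining 5 must be deranged: !5 = 44.
Total: 252 × 44 = 11088.

11088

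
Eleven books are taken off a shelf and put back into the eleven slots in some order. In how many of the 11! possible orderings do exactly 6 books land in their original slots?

20328

Pick the 6 fixed positions: C(11,6) = 462 ways.
The remaining 5 must be deranged: !5 = 44.
Total: 462 × 44 = 20328.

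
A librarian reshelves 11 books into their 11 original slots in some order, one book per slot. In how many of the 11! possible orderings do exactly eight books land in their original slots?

Choose which 8 of the 11 are fixed: C(11,8) = 165.
The other 3 form a derangement: !3 = 2.
Total: 165 × 2 = 330.

330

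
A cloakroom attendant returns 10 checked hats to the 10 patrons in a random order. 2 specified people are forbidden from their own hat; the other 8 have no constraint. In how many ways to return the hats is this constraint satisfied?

2943360

Inclusion-exclusion on the 2 forbidden self-matches:
Σ_{j=0}^{2} (-1)^j C(2,j)(10-j)!
= C(2,0)·10! - C(2,1)·9! + C(2,2)·8!
= 3628800 - 725760 + 40320
= 2943360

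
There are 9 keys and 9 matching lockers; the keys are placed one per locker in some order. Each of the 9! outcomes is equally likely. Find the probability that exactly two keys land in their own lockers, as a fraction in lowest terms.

Favorable outcomes: C(9,2)·!7 = 36·1854 = 66744.
Total outcomes: 9! = 362880.
Probability = 66744/362880 = 103/560.

103/560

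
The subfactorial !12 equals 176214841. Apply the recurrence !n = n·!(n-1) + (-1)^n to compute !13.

2290792932

!13 = 13·176214841 - 1 = 2290792932.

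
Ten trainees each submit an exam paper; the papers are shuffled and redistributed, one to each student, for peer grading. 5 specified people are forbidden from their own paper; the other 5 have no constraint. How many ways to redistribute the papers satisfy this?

2170680

Let A_j be the event that the j-th constrained one is fixed. By inclusion-exclusion over the 5 events:
Σ_{j=0}^{5} (-1)^j C(5,j)(10-j)!
= C(5,0)·10! - C(5,1)·9! + C(5,2)·8! - C(5,3)·7! + C(5,4)·6! - C(5,5)·5!
= 3628800 - 1814400 + 403200 - 50400 + 3600 - 120
= 2170680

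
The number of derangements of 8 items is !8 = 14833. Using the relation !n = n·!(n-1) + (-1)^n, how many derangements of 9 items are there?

!9 = 9·14833 - 1 = 133496.

133496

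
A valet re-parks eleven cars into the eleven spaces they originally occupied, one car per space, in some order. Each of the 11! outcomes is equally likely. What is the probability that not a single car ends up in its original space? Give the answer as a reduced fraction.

Favorable outcomes: !11 = 14684570.
Total outcomes: 11! = 39916800.
Probability = 14684570/39916800 = 1468457/3991680.

1468457/3991680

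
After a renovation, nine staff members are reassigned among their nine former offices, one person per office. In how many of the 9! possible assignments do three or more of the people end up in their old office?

29143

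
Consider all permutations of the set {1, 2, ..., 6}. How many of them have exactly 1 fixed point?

264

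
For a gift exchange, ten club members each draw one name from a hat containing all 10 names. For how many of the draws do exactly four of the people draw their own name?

55650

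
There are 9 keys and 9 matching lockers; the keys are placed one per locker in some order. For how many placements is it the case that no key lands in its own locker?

133496

!9 is the nearest integer to 9!/e.
9! = 362880, and 362880/e ≈ 133496.09, so !9 = 133496.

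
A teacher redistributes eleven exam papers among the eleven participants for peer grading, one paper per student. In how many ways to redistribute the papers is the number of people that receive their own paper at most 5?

Sum C(11,i)·!(11-i) for i = 0..5:
  i=0: C(11,0)·!11 = 1·14684570 = 14684570
  i=1: C(11,1)·!10 = 11·1334961 = 14684571
  i=2: C(11,2)·!9 = 55·133496 = 7342280
  i=3: C(11,3)·!8 = 165·14833 = 2447445
  i=4: C(11,4)·!7 = 330·1854 = 611820
  i=5: C(11,5)·!6 = 462·265 = 122430
Total = 39893116.

39893116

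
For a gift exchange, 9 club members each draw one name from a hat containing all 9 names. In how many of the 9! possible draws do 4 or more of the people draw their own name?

Sum C(9,i)·!(9-i) for i = 4..9:
  i=4: C(9,4)·!5 = 126·44 = 5544
  i=5: C(9,5)·!4 = 126·9 = 1134
  i=6: C(9,6)·!3 = 84·2 = 168
  i=7: C(9,7)·!2 = 36·1 = 36
  i=8: C(9,8)·!1 = 9·0 = 0
  i=9: C(9,9)·!0 = 1·1 = 1
Total = 6883.

6883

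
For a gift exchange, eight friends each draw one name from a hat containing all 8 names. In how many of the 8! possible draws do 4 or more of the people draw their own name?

771

# with exactly i fixed is C(8,i)·!(8-i); sum over i=4..8:
  i=4: C(8,4)·!4 = 70·9 = 630
  i=5: C(8,5)·!3 = 56·2 = 112
  i=6: C(8,6)·!2 = 28·1 = 28
  i=7: C(8,7)·!1 = 8·0 = 0
  i=8: C(8,8)·!0 = 1·1 = 1
Total = 771.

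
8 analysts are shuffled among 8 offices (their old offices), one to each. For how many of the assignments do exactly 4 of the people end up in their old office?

630

Choose which 4 of the 8 are fixed: C(8,4) = 70.
The other 4 form a derangement: !4 = 9.
Total: 70 × 9 = 630.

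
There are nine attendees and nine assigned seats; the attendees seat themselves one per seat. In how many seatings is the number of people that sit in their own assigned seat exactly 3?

22260

Pick the 3 fixed positions: C(9,3) = 84 ways.
The remaining 6 must be deranged: !6 = 265.
Total: 84 × 265 = 22260.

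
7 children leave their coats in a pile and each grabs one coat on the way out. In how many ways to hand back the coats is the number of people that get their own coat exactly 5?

21

Pick the 5 fixed positions: C(7,5) = 21 ways.
The other 2 form a derangement: !2 = 1.
Total: 21 × 1 = 21.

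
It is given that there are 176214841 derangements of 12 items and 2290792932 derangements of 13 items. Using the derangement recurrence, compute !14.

!14 = (14-1)·(!13 + !12) = 13·(2290792932 + 176214841) = 13·2467007773 = 32071101049.

32071101049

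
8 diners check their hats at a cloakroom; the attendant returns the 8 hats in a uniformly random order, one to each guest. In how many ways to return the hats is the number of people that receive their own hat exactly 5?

112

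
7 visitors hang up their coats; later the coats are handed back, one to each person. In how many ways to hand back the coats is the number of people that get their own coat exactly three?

Choose which 3 of the 7 are fixed: C(7,3) = 35.
The remaining 4 must be deranged: !4 = 9.
Total: 35 × 9 = 315.

315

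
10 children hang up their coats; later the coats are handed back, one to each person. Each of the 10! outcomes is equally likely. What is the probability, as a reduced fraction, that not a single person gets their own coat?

Favorable outcomes: !10 = 1334961.
Total outcomes: 10! = 3628800.
Probability = 1334961/3628800 = 16481/44800.

16481/44800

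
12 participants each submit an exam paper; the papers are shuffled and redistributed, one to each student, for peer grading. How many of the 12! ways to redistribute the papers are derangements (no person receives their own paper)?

176214841

The number of derangements of 12 is !12 = Σ_{k=0}^{12} (-1)^k·12!/k!
= 12! - 12!/1! + 12!/2! - 12!/3! + 12!/4! - 12!/5! + 12!/6! - 12!/7! + 12!/8! - 12!/9! + 12!/10! - 12!/11! + 12!/12!
= 479001600 - 479001600 + 239500800 - 79833600 + 19958400 - 3991680 + 665280 - 95040 + 11880 - 1320 + 132 - 12 + 1
= 176214841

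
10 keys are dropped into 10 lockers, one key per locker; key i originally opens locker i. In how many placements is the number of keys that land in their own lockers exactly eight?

Choose which 8 of the 10 are fixed: C(10,8) = 45.
The other 2 form a derangement: !2 = 1.
Total: 45 × 1 = 45.

45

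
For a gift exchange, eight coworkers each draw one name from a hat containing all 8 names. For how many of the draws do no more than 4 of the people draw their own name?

Sum C(8,i)·!(8-i) for i = 0..4:
  i=0: C(8,0)·!8 = 1·14833 = 14833
  i=1: C(8,1)·!7 = 8·1854 = 14832
  i=2: C(8,2)·!6 = 28·265 = 7420
  i=3: C(8,3)·!5 = 56·44 = 2464
  i=4: C(8,4)·!4 = 70·9 = 630
Total = 40179.

40179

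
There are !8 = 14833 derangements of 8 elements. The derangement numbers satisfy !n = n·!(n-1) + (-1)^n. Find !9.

133496

!9 = 9·14833 - 1 = 133496.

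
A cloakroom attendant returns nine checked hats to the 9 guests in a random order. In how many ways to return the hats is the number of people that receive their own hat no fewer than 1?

229384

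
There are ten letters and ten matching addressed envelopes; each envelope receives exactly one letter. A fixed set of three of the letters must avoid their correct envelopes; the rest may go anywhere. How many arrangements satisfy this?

2656080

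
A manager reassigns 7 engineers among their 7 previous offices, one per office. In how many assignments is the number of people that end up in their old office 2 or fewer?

4633

Sum C(7,i)·!(7-i) for i = 0..2:
  i=0: C(7,0)·!7 = 1·1854 = 1854
  i=1: C(7,1)·!6 = 7·265 = 1855
  i=2: C(7,2)·!5 = 21·44 = 924
Total = 4633.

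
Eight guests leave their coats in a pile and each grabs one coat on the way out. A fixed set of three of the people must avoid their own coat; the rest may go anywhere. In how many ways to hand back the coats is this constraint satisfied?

27240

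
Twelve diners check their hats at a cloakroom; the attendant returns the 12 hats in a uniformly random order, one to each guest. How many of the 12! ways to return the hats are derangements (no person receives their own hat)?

176214841

The subfactorial !12 = [12!/e] (nearest integer).
12! = 479001600, and 479001600/e ≈ 176214840.93, so !12 = 176214841.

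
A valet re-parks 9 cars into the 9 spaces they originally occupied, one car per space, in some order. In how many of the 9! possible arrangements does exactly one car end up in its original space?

133497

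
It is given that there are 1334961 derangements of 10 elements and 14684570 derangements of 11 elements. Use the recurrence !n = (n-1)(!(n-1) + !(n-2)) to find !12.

176214841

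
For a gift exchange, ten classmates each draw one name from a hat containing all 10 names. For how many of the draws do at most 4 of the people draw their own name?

3615536

Sum C(10,i)·!(10-i) for i = 0..4:
  i=0: C(10,0)·!10 = 1·1334961 = 1334961
  i=1: C(10,1)·!9 = 10·133496 = 1334960
  i=2: C(10,2)·!8 = 45·14833 = 667485
  i=3: C(10,3)·!7 = 120·1854 = 222480
  i=4: C(10,4)·!6 = 210·265 = 55650
Total = 3615536.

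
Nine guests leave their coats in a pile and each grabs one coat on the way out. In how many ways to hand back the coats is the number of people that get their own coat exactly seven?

36

Choose which 7 of the 9 are fixed: C(9,7) = 36.
The remaining 2 must be deranged: !2 = 1.
Total: 36 × 1 = 36.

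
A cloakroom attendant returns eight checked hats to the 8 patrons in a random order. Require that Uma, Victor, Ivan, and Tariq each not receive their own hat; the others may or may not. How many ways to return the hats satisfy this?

Let A_j be the event that the j-th constrained one is fixed. By inclusion-exclusion over the 4 events:
Σ_{j=0}^{4} (-1)^j C(4,j)(8-j)!
= C(4,0)·8! - C(4,1)·7! + C(4,2)·6! - C(4,3)·5! + C(4,4)·4!
= 40320 - 20160 + 4320 - 480 + 24
= 24024

24024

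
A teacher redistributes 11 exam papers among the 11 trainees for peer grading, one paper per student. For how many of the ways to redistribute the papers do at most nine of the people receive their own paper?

39916799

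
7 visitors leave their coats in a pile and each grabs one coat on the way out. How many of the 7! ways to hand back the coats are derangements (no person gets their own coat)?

Use !n = n·!(n-1) + (-1)^n.
!7 = 7·265 - 1 = 1854

1854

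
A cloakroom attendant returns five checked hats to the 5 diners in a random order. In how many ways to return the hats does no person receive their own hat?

44

The subfactorial !5 = [5!/e] (nearest integer).
5! = 120, and 120/e ≈ 44.15, so !5 = 44.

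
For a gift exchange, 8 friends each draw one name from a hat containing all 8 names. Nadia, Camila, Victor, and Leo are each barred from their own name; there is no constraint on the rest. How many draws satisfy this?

24024

Let A_j be the event that the j-th constrained one is fixed. By inclusion-exclusion over the 4 events:
Σ_{j=0}^{4} (-1)^j C(4,j)(8-j)!
= C(4,0)·8! - C(4,1)·7! + C(4,2)·6! - C(4,3)·5! + C(4,4)·4!
= 40320 - 20160 + 4320 - 480 + 24
= 24024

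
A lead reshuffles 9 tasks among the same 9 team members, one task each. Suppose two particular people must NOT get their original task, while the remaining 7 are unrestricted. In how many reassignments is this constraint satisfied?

Inclusion-exclusion on the 2 forbidden self-matches:
Σ_{j=0}^{2} (-1)^j C(2,j)(9-j)!
= C(2,0)·9! - C(2,1)·8! + C(2,2)·7!
= 362880 - 80640 + 5040
= 287280

287280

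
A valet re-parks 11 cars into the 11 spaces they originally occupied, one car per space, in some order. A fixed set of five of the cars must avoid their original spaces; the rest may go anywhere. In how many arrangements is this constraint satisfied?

25022880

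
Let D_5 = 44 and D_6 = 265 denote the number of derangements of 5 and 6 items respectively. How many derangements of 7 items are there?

D_7 = (7-1)·(D_6 + D_5) = 6·(265 + 44) = 6·309 = 1854.

1854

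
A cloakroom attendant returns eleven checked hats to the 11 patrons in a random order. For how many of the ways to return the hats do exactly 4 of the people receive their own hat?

611820

Pick the 4 fixed positions: C(11,4) = 330 ways.
The other 7 form a derangement: !7 = 1854.
Total: 330 × 1854 = 611820.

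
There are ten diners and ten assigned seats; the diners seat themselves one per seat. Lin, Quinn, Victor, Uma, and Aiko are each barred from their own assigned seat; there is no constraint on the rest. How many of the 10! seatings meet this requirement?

2170680

Let A_j be the event that the j-th constrained one is fixed. By inclusion-exclusion over the 5 events:
Σ_{j=0}^{5} (-1)^j C(5,j)(10-j)!
= C(5,0)·10! - C(5,1)·9! + C(5,2)·8! - C(5,3)·7! + C(5,4)·6! - C(5,5)·5!
= 3628800 - 1814400 + 403200 - 50400 + 3600 - 120
= 2170680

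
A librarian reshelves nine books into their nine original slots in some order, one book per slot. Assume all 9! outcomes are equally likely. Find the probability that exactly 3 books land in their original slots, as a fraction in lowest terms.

Favorable outcomes: C(9,3)·!6 = 84·265 = 22260.
Total outcomes: 9! = 362880.
Probability = 22260/362880 = 53/864.

53/864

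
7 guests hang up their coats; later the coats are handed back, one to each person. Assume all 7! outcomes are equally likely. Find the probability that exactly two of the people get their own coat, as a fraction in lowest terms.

Favorable outcomes: C(7,2)·!5 = 21·44 = 924.
Total outcomes: 7! = 5040.
Probability = 924/5040 = 11/60.

11/60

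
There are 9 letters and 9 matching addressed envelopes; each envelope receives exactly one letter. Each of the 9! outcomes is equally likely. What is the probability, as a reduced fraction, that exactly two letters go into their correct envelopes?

103/560

Favorable outcomes: C(9,2)·!7 = 36·1854 = 66744.
Total outcomes: 9! = 362880.
Probability = 66744/362880 = 103/560.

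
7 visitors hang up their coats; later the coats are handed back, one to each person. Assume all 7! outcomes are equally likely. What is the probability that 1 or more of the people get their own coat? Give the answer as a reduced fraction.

Favorable outcomes: Σ_{i≥1} C(7,i)·!(7-i) = 7·265 + 21·44 + 35·9 + 35·2 + 21·1 + 7·0 + 1·1 = 3186.
Total outcomes: 7! = 5040.
Probability = 3186/5040 = 177/280.

177/280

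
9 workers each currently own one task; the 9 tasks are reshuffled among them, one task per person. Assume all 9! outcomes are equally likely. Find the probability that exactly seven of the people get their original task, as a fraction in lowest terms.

1/10080

Favorable outcomes: C(9,7)·!2 = 36·1 = 36.
Total outcomes: 9! = 362880.
Probability = 36/362880 = 1/10080.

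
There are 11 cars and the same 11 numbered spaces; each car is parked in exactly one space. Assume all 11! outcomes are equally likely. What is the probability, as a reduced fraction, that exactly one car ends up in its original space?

16481/44800

Favorable outcomes: C(11,1)·!10 = 11·1334961 = 14684571.
Total outcomes: 11! = 39916800.
Probability = 14684571/39916800 = 16481/44800.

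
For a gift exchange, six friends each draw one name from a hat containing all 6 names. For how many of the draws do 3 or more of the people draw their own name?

# with exactly i fixed is C(6,i)·!(6-i); sum over i=3..6:
  i=3: C(6,3)·!3 = 20·2 = 40
  i=4: C(6,4)·!2 = 15·1 = 15
  i=5: C(6,5)·!1 = 6·0 = 0
  i=6: C(6,6)·!0 = 1·1 = 1
Total = 56.

56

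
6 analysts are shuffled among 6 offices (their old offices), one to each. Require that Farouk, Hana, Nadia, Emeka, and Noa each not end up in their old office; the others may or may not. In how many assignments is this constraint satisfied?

309

Let A_j be the event that the j-th constrained one is fixed. By inclusion-exclusion over the 5 events:
Σ_{j=0}^{5} (-1)^j C(5,j)(6-j)!
= C(5,0)·6! - C(5,1)·5! + C(5,2)·4! - C(5,3)·3! + C(5,4)·2! - C(5,5)·1!
= 720 - 600 + 240 - 60 + 10 - 1
= 309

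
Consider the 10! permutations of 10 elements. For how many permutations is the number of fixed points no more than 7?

3628754

Sum C(10,i)·!(10-i) for i = 0..7:
  i=0: C(10,0)·!10 = 1·1334961 = 1334961
  i=1: C(10,1)·!9 = 10·133496 = 1334960
  i=2: C(10,2)·!8 = 45·14833 = 667485
  i=3: C(10,3)·!7 = 120·1854 = 222480
  i=4: C(10,4)·!6 = 210·265 = 55650
  i=5: C(10,5)·!5 = 252·44 = 11088
  i=6: C(10,6)·!4 = 210·9 = 1890
  i=7: C(10,7)·!3 = 120·2 = 240
Total = 3628754.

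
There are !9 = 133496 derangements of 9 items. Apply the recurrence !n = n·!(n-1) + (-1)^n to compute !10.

1334961

!10 = 10·133496 + 1 = 1334961.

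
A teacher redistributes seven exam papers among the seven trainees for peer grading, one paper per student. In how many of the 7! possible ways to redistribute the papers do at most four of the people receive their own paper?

5018

# with exactly i fixed is C(7,i)·!(7-i); sum over i=0..4:
  i=0: C(7,0)·!7 = 1·1854 = 1854
  i=1: C(7,1)·!6 = 7·265 = 1855
  i=2: C(7,2)·!5 = 21·44 = 924
  i=3: C(7,3)·!4 = 35·9 = 315
  i=4: C(7,4)·!3 = 35·2 = 70
Total = 5018.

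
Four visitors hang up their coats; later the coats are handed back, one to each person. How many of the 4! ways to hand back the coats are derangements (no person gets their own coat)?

!4 is the nearest integer to 4!/e.
4! = 24, and 24/e ≈ 8.83, so !4 = 9.

9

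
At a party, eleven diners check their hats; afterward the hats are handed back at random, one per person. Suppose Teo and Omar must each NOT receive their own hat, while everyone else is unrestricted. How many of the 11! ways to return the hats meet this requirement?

Inclusion-exclusion on the 2 forbidden self-matches:
Σ_{j=0}^{2} (-1)^j C(2,j)(11-j)!
= C(2,0)·11! - C(2,1)·10! + C(2,2)·9!
= 39916800 - 7257600 + 362880
= 33022080

33022080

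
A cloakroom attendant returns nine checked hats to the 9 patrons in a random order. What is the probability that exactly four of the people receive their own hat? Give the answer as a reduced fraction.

Favorable outcomes: C(9,4)·!5 = 126·44 = 5544.
Total outcomes: 9! = 362880.
Probability = 5544/362880 = 11/720.

11/720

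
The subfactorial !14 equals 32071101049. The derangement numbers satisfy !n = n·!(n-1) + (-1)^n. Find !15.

481066515734

!15 = 15·32071101049 - 1 = 481066515734.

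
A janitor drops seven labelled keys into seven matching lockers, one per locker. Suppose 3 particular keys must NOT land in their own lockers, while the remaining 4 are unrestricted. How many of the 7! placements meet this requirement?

Let A_j be the event that the j-th constrained one is fixed. By inclusion-exclusion over the 3 events:
Σ_{j=0}^{3} (-1)^j C(3,j)(7-j)!
= C(3,0)·7! - C(3,1)·6! + C(3,2)·5! - C(3,3)·4!
= 5040 - 2160 + 360 - 24
= 3216

3216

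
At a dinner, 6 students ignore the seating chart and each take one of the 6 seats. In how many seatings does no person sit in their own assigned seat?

265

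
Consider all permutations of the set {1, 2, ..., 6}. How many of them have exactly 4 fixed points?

15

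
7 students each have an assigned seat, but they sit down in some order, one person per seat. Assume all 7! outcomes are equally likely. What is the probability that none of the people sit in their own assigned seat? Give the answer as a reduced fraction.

Favorable outcomes: !7 = 1854.
Total outcomes: 7! = 5040.
Probability = 1854/5040 = 103/280.

103/280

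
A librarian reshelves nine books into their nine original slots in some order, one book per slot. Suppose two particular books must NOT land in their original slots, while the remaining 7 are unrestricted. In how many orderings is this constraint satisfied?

287280

Let A_j be the event that the j-th constrained one is fixed. By inclusion-exclusion over the 2 events:
Σ_{j=0}^{2} (-1)^j C(2,j)(9-j)!
= C(2,0)·9! - C(2,1)·8! + C(2,2)·7!
= 362880 - 80640 + 5040
= 287280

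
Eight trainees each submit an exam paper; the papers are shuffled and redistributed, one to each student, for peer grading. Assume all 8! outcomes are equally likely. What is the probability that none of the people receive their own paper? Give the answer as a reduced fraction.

2119/5760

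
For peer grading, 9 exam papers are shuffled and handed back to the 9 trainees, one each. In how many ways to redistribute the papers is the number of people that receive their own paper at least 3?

# with exactly i fixed is C(9,i)·!(9-i); sum over i=3..9:
  i=3: C(9,3)·!6 = 84·265 = 22260
  i=4: C(9,4)·!5 = 126·44 = 5544
  i=5: C(9,5)·!4 = 126·9 = 1134
  i=6: C(9,6)·!3 = 84·2 = 168
  i=7: C(9,7)·!2 = 36·1 = 36
  i=8: C(9,8)·!1 = 9·0 = 0
  i=9: C(9,9)·!0 = 1·1 = 1
Total = 29143.

29143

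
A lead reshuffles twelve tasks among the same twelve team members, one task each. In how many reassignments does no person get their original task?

176214841

The number of derangements of 12 is !12 = Σ_{k=0}^{12} (-1)^k·12!/k!
= 12! - 12!/1! + 12!/2! - 12!/3! + 12!/4! - 12!/5! + 12!/6! - 12!/7! + 12!/8! - 12!/9! + 12!/10! - 12!/11! + 12!/12!
= 479001600 - 479001600 + 239500800 - 79833600 + 19958400 - 3991680 + 665280 - 95040 + 11880 - 1320 + 132 - 12 + 1
= 176214841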